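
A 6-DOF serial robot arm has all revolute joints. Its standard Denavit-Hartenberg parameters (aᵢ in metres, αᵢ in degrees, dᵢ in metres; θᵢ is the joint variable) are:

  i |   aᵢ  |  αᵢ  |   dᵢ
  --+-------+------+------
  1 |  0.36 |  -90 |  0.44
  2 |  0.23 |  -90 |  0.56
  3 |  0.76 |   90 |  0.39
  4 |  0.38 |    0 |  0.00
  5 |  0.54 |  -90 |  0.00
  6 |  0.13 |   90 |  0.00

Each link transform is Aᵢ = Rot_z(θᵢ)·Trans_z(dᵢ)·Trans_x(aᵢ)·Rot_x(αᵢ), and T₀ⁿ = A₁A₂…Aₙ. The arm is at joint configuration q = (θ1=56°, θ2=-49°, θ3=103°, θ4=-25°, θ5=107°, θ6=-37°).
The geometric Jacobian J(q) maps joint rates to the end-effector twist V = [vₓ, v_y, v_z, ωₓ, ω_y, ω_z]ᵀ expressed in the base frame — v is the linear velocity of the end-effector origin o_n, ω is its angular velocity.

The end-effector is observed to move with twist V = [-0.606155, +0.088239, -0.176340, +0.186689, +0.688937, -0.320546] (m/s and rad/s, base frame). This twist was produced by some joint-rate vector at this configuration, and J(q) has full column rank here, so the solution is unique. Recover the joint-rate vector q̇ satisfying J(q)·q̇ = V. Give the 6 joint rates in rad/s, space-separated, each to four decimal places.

o_n = [1.0958, 0.5141, -0.1004]
J₁: ẑ×o_n = [-0.5141, 1.0958, 0.0000], ω = ẑ
J2: z=[-0.8290, 0.5592, 0.0000] o=[0.2013, 0.2985, 0.4400] → [-0.3022, -0.4480, -0.6790, -0.8290, 0.5592, 0.0000]
J3: z=[0.4220, 0.6257, -0.6561] o=[-0.1786, 0.7367, 0.6136] → [-0.5927, -0.5348, -0.8913, 0.4220, 0.6257, -0.6561]
J4: z=[0.5440, 0.4042, 0.7354] o=[0.5372, 0.4736, 0.2287] → [-0.1628, 0.5898, -0.2038, 0.5440, 0.4042, 0.7354]
J5: z=[0.5440, 0.4042, 0.7354] o=[0.7192, 0.1434, 0.2756] → [-0.4246, 0.4814, 0.0495, 0.5440, 0.4042, 0.7354]
J6: z=[-0.6595, 0.7478, 0.0768] o=[0.9994, 0.4278, -0.0880] → [-0.0159, -0.0008, -0.1290, -0.6595, 0.7478, 0.0768]
q̇ = J⁺·V = [0.4330, -0.7640, 0.8720, -0.8760, 0.5300, 0.9500]

0.4330 -0.7640 0.8720 -0.8760 0.5300 0.9500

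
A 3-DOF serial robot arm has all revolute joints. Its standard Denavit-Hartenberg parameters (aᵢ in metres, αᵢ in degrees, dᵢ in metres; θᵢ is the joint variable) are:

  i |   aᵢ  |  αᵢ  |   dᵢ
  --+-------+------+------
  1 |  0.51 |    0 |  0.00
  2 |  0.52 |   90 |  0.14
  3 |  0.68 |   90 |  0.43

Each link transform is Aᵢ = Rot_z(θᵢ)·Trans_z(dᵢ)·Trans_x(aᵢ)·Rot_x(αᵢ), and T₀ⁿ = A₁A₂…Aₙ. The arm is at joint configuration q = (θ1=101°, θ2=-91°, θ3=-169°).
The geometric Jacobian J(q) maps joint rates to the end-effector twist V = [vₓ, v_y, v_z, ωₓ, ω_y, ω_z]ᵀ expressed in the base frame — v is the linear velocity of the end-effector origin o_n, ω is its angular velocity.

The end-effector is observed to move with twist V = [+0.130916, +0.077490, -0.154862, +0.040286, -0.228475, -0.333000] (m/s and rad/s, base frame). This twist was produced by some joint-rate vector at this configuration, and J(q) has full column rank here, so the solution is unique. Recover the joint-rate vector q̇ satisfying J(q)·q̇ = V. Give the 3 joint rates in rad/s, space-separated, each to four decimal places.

o_n = [-0.1679, 0.0515, 0.0102]
J₁: ẑ×o_n = [-0.0515, -0.1679, 0.0000], ω = ẑ
J2: z=[0.0000, 0.0000, 1.0000] o=[-0.0973, 0.5006, 0.0000] → [0.4491, -0.0706, 0.0000, 0.0000, 0.0000, 1.0000]
J3: z=[0.1736, -0.9848, 0.0000] o=[0.4148, 0.5909, 0.1400] → [0.1278, 0.0225, -0.6675, 0.1736, -0.9848, 0.0000]
q̇ = J⁺·V = [-0.5010, 0.1680, 0.2320]

-0.5010 0.1680 0.2320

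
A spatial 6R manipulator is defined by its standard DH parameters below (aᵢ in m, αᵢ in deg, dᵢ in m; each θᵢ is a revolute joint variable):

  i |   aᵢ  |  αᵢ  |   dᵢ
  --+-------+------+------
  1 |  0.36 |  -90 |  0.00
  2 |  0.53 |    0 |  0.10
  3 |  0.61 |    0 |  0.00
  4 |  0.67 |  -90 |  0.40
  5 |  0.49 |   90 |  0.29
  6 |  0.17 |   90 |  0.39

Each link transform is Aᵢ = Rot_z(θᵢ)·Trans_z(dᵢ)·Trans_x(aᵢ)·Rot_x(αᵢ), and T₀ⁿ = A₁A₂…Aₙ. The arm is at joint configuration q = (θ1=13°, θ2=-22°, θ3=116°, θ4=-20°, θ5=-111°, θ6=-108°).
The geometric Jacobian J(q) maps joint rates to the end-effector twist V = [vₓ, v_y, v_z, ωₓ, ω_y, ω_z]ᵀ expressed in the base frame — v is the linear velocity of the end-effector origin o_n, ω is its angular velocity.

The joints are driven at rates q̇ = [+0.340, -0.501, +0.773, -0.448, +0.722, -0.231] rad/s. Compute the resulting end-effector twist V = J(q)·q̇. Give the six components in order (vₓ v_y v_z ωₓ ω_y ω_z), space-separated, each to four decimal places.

o_n = [0.5351, 0.9124, -0.5887]
J₁: ẑ×o_n = [-0.9124, 0.5351, 0.0000], ω = ẑ
J2: z=[-0.2250, 0.9744, 0.0000] o=[0.3508, 0.0810, 0.0000] → [-0.5736, -0.1324, -0.3666, -0.2250, 0.9744, 0.0000]
J3: z=[-0.2250, 0.9744, 0.0000] o=[0.8071, 0.2890, 0.1985] → [-0.7671, -0.1771, 0.1248, -0.2250, 0.9744, 0.0000]
J4: z=[-0.2250, 0.9744, 0.0000] o=[0.7656, 0.2794, -0.4100] → [-0.1741, -0.0402, 0.0822, -0.2250, 0.9744, 0.0000]
J5: z=[-0.9366, -0.2162, -0.2756] o=[0.8556, 0.7107, -1.0540] → [-0.0450, 0.5242, -0.2582, -0.9366, -0.2162, -0.2756]
J6: z=[-0.1701, -0.4071, 0.8974] o=[0.4339, 1.0828, -0.9652] → [-0.0003, 0.1548, 0.0702, -0.1701, -0.4071, 0.8974]
V = J·q̇ = [-0.5702, 0.4721, 0.0406, -0.5974, -0.2336, -0.0663]

-0.5702 0.4721 0.0406 -0.5974 -0.2336 -0.0663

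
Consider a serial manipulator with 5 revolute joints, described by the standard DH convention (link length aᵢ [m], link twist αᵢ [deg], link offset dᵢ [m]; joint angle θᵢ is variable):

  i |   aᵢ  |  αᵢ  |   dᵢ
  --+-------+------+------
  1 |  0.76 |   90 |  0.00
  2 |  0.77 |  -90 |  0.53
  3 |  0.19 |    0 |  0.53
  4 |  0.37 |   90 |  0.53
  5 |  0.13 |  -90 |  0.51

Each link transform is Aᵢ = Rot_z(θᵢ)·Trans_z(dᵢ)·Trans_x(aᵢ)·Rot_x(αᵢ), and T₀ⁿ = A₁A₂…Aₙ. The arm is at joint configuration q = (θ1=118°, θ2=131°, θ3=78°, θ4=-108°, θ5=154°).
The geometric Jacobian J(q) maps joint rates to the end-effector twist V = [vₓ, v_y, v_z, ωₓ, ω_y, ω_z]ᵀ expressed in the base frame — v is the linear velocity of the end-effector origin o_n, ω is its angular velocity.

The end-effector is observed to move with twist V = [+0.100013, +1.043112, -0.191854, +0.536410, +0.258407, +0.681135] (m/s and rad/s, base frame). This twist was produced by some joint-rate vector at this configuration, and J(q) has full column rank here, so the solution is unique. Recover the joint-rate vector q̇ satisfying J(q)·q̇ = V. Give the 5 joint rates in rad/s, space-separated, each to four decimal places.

0.9740 0.2390 -0.1760 0.3860 0.4110

o_n = [1.0829, -0.0931, -0.1489]
J₁: ẑ×o_n = [0.0931, 1.0829, -0.0000], ω = ẑ
J2: z=[0.8829, 0.4695, 0.0000] o=[-0.3568, 0.6710, 0.0000] → [-0.0699, 0.1314, -1.3506, 0.8829, 0.4695, 0.0000]
J3: z=[0.3543, -0.6664, -0.6561] o=[0.3483, 0.4738, 0.5811] → [0.1145, -0.2233, 0.2886, 0.3543, -0.6664, -0.6561]
J4: z=[0.3543, -0.6664, -0.6561] o=[0.3842, 0.0105, 0.2632] → [0.2066, -0.3124, 0.4289, 0.3543, -0.6664, -0.6561]
J5: z=[0.6107, 0.6962, -0.3774] o=[0.8340, -0.4414, 0.1573] → [-0.0818, 0.0931, 0.0394, 0.6107, 0.6962, -0.3774]
q̇ = J⁺·V = [0.9740, 0.2390, -0.1760, 0.3860, 0.4110]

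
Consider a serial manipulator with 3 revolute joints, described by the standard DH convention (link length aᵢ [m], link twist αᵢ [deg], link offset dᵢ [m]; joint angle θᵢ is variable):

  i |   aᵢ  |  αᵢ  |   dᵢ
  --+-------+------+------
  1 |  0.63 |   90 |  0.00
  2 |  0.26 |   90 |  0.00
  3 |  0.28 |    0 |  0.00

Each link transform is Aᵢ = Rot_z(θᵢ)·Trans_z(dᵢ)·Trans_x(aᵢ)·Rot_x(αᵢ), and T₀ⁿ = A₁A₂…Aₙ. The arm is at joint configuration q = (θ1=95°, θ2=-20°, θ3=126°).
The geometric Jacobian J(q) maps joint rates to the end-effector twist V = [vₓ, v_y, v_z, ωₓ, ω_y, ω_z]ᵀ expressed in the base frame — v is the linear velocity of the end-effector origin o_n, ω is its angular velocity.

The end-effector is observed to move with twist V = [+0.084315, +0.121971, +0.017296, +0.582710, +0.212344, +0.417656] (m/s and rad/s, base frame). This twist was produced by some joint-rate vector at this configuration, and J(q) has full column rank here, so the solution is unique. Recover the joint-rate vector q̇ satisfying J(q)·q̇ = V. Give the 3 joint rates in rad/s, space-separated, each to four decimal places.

o_n = [0.1629, 0.7367, -0.0326]
J₁: ẑ×o_n = [-0.7367, 0.1629, 0.0000], ω = ẑ
J2: z=[0.9962, 0.0872, 0.0000] o=[-0.0549, 0.6276, 0.0000] → [-0.0028, 0.0325, 0.0897, 0.9962, 0.0872, 0.0000]
J3: z=[0.0298, -0.3407, -0.9397] o=[-0.0762, 0.8710, -0.0889] → [-0.1454, -0.2264, 0.0775, 0.0298, -0.3407, -0.9397]
q̇ = J⁺·V = [-0.0240, 0.5990, -0.4700]

-0.0240 0.5990 -0.4700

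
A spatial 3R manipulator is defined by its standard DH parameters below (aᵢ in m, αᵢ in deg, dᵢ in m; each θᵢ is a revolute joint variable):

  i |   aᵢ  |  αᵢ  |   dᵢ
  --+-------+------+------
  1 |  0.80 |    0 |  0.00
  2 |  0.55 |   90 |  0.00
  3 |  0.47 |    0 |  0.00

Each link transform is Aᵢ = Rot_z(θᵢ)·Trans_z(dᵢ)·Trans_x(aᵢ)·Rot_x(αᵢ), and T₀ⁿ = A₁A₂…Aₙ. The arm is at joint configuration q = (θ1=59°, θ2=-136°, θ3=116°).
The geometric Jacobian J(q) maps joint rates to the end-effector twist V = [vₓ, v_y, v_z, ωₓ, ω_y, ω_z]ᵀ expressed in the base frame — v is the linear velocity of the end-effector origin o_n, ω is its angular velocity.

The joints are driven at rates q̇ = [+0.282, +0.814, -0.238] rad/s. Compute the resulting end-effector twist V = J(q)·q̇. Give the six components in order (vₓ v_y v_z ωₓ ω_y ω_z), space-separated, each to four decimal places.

0.1966 0.1030 0.0490 0.2319 0.0535 1.0960

o_n = [0.4894, 0.3506, 0.4224]
J₁: ẑ×o_n = [-0.3506, 0.4894, 0.0000], ω = ẑ
J2: z=[0.0000, 0.0000, 1.0000] o=[0.4120, 0.6857, 0.0000] → [0.3351, 0.0774, -0.0000, 0.0000, 0.0000, 1.0000]
J3: z=[-0.9744, -0.2250, 0.0000] o=[0.5358, 0.1498, 0.0000] → [-0.0950, 0.4116, -0.2060, -0.9744, -0.2250, 0.0000]
V = J·q̇ = [0.1966, 0.1030, 0.0490, 0.2319, 0.0535, 1.0960]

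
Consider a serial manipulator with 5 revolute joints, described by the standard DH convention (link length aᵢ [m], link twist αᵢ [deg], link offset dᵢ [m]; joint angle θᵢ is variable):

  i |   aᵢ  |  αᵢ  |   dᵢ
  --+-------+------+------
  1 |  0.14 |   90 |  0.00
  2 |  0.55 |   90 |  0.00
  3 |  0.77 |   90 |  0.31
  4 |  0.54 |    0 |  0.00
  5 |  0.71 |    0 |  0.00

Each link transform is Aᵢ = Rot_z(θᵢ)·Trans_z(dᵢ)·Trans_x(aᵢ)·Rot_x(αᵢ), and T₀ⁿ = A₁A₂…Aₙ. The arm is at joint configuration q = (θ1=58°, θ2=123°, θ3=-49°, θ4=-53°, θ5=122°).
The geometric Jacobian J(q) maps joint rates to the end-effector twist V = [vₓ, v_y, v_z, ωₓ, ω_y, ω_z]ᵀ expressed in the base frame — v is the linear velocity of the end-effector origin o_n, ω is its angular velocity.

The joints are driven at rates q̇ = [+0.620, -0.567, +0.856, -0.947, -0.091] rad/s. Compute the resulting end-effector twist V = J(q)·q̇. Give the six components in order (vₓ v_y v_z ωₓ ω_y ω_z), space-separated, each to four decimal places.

o_n = [-0.9630, 0.3807, 1.4987]
J₁: ẑ×o_n = [-0.3807, -0.9630, 0.0000], ω = ẑ
J2: z=[0.8480, -0.5299, 0.0000] o=[0.0742, 0.1187, 0.0000] → [-0.7942, -1.2710, -0.3275, 0.8480, -0.5299, 0.0000]
J3: z=[0.4444, 0.7112, 0.5446] o=[-0.0845, -0.1353, 0.4613] → [0.4568, -0.9395, 0.8541, 0.4444, 0.7112, 0.5446]
J4: z=[-0.3385, 0.6962, -0.6330] o=[-0.5854, 0.1598, 1.0538] → [0.4496, 0.3897, 0.1882, -0.3385, 0.6962, -0.6330]
J5: z=[-0.3385, 0.6962, -0.6330] o=[-1.0466, -0.1154, 0.9977] → [0.6628, 0.1167, -0.2261, -0.3385, 0.6962, -0.6330]
V = J·q̇ = [0.1193, -1.0603, 0.7592, 0.2510, 0.1866, 1.7432]

0.1193 -1.0603 0.7592 0.2510 0.1866 1.7432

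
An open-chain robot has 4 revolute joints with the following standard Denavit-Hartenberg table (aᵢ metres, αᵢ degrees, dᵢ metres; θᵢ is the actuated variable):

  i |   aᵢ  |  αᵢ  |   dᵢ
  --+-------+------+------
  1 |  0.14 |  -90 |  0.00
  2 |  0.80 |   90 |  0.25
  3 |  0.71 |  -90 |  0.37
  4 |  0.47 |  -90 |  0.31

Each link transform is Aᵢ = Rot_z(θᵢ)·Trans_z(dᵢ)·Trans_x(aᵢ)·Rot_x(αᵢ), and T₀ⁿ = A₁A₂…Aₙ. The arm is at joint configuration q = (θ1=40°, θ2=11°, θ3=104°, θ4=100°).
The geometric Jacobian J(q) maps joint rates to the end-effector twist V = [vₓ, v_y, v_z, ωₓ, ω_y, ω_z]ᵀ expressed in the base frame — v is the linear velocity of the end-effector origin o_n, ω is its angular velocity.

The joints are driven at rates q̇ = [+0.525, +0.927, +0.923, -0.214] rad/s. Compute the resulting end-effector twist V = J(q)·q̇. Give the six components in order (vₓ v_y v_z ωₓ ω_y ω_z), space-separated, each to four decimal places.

o_n = [-0.1497, 0.8988, -0.1574]
J₁: ẑ×o_n = [-0.8988, -0.1497, 0.0000], ω = ẑ
J2: z=[-0.6428, 0.7660, 0.0000] o=[0.1072, 0.0900, 0.0000] → [-0.1206, -0.1012, -0.3231, -0.6428, 0.7660, 0.0000]
J3: z=[0.1462, 0.1226, 0.9816] o=[0.5481, 0.7863, -0.1526] → [-0.1110, -0.6843, 0.1020, 0.1462, 0.1226, 0.9816]
J4: z=[-0.5741, -0.7976, 0.1851] o=[0.0302, 1.2510, 0.2433] → [0.3848, -0.2634, 0.0587, -0.5741, -0.7976, 0.1851]
V = J·q̇ = [-0.7685, -0.7476, -0.2179, -0.3381, 0.9940, 1.3914]

-0.7685 -0.7476 -0.2179 -0.3381 0.9940 1.3914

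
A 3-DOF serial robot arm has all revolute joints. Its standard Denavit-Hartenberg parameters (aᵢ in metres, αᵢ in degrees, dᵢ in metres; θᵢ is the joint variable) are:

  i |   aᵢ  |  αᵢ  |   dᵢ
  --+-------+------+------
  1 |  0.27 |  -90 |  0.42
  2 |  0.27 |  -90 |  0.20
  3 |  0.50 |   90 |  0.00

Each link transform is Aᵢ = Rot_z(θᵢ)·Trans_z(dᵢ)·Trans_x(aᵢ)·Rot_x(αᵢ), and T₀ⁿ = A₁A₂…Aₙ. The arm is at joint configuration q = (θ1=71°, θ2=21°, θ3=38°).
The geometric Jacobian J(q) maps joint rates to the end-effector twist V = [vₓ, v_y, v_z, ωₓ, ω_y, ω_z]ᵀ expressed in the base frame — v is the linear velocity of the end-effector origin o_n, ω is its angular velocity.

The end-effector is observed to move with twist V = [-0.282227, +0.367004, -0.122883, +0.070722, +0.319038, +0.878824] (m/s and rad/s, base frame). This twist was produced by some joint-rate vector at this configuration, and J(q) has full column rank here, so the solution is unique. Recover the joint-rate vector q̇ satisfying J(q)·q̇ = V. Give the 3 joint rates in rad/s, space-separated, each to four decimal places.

o_n = [0.3917, 0.8063, 0.1820]
J₁: ẑ×o_n = [-0.8063, 0.3917, 0.0000], ω = ẑ
J2: z=[-0.9455, 0.3256, 0.0000] o=[0.0879, 0.2553, 0.4200] → [-0.0775, -0.2250, -0.6199, -0.9455, 0.3256, 0.0000]
J3: z=[-0.1167, -0.3388, -0.9336] o=[-0.0191, 0.5587, 0.3232] → [0.2790, -0.4000, 0.1103, -0.1167, -0.3388, -0.9336]
q̇ = J⁺·V = [0.0330, 0.0370, -0.9060]

0.0330 0.0370 -0.9060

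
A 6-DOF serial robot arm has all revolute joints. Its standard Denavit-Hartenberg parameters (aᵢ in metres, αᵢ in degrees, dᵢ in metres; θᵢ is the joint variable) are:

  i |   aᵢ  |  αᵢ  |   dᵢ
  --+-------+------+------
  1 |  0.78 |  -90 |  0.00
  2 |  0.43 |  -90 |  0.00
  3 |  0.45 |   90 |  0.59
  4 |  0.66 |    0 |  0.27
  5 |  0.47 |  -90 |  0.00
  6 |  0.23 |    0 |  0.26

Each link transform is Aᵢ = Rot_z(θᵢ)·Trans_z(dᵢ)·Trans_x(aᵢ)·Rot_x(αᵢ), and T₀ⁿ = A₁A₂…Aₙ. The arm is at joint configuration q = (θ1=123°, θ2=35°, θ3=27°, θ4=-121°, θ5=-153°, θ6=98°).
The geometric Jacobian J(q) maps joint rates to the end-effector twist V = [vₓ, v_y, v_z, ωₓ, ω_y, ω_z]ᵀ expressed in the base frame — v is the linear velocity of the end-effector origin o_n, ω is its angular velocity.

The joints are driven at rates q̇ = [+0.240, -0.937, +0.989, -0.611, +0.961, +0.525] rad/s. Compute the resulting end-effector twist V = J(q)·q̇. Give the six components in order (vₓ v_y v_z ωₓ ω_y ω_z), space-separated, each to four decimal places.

o_n = [-0.5050, 0.6096, -0.5896]
J₁: ẑ×o_n = [-0.6096, -0.5050, 0.0000], ω = ẑ
J2: z=[-0.8387, -0.5446, 0.0000] o=[-0.4248, 0.6542, 0.0000] → [0.3211, -0.4945, -0.0063, -0.8387, -0.5446, 0.0000]
J3: z=[0.3124, -0.4810, -0.8192] o=[-0.6167, 0.9496, -0.2466] → [-0.1135, 0.0157, -0.0525, 0.3124, -0.4810, -0.8192]
J4: z=[-0.9498, -0.1734, -0.2604] o=[-0.4399, 1.0525, -0.9599] → [-0.1795, 0.3687, 0.4093, -0.9498, -0.1734, -0.2604]
J5: z=[-0.9498, -0.1734, -0.2604] o=[-0.8674, 0.9857, -0.3931] → [-0.0638, -0.2810, 0.4200, -0.9498, -0.1734, -0.2604]
J6: z=[0.0385, -0.8908, 0.4527] o=[-0.7215, 0.7883, -0.7939] → [-0.1011, 0.0901, 0.1859, 0.0385, -0.8908, 0.4527]
V = J·q̇ = [-0.5642, -0.0904, 0.2051, 0.7826, -0.4938, -0.4236]

-0.5642 -0.0904 0.2051 0.7826 -0.4938 -0.4236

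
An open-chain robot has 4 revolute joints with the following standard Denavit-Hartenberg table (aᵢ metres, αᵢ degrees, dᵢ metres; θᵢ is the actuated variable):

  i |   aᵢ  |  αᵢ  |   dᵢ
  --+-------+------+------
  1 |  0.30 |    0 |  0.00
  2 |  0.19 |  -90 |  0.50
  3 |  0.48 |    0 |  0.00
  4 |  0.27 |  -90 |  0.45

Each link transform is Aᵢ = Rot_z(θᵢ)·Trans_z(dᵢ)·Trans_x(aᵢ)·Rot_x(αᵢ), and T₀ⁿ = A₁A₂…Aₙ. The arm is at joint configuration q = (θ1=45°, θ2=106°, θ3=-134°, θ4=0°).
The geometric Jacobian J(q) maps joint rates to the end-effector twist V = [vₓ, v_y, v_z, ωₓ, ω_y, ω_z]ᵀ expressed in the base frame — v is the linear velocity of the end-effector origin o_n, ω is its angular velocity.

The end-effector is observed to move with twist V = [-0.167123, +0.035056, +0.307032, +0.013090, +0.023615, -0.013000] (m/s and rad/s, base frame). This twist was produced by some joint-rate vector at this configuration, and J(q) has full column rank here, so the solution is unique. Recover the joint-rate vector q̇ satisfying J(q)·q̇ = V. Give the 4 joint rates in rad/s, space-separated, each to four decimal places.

-0.5570 0.5440 0.9360 -0.9630

o_n = [0.2835, -0.3419, 1.0395]
J₁: ẑ×o_n = [0.3419, 0.2835, -0.0000], ω = ẑ
J2: z=[0.0000, 0.0000, 1.0000] o=[0.2121, 0.2121, 0.0000] → [0.5540, 0.0713, -0.0000, 0.0000, 0.0000, 1.0000]
J3: z=[-0.4848, -0.8746, 0.0000] o=[0.0460, 0.3042, 0.5000] → [-0.4719, 0.2616, 0.5210, -0.4848, -0.8746, 0.0000]
J4: z=[-0.4848, -0.8746, 0.0000] o=[0.3376, 0.1426, 0.8453] → [-0.1699, 0.0942, 0.1876, -0.4848, -0.8746, 0.0000]
q̇ = J⁺·V = [-0.5570, 0.5440, 0.9360, -0.9630]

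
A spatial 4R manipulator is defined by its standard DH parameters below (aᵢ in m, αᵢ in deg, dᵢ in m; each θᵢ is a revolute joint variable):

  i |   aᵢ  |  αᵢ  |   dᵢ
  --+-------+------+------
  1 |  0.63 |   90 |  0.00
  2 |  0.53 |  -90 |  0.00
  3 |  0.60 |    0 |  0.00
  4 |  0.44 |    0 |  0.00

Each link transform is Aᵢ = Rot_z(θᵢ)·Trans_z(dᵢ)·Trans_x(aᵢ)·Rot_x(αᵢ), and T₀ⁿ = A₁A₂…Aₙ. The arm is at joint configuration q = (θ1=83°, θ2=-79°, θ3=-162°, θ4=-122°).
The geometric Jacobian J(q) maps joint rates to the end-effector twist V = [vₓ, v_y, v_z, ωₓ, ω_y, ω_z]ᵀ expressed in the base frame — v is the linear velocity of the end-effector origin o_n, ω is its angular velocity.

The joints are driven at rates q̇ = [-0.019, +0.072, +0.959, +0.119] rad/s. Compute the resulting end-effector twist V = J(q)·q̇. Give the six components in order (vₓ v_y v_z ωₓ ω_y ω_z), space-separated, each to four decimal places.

0.4359 -0.0985 0.2781 0.2004 1.0415 0.1867

o_n = [-0.1614, 0.6672, -0.0646]
J₁: ẑ×o_n = [-0.6672, -0.1614, 0.0000], ω = ẑ
J2: z=[0.9925, -0.1219, 0.0000] o=[0.0768, 0.6253, 0.0000] → [0.0079, 0.0641, 0.0126, 0.9925, -0.1219, 0.0000]
J3: z=[0.1196, 0.9743, 0.1908] o=[0.0891, 0.7257, -0.5203] → [0.4551, -0.1023, 0.2371, 0.1196, 0.9743, 0.1908]
J4: z=[0.1196, 0.9743, 0.1908] o=[0.2599, 0.5950, 0.0399] → [-0.1156, -0.0679, 0.4191, 0.1196, 0.9743, 0.1908]
V = J·q̇ = [0.4359, -0.0985, 0.2781, 0.2004, 1.0415, 0.1867]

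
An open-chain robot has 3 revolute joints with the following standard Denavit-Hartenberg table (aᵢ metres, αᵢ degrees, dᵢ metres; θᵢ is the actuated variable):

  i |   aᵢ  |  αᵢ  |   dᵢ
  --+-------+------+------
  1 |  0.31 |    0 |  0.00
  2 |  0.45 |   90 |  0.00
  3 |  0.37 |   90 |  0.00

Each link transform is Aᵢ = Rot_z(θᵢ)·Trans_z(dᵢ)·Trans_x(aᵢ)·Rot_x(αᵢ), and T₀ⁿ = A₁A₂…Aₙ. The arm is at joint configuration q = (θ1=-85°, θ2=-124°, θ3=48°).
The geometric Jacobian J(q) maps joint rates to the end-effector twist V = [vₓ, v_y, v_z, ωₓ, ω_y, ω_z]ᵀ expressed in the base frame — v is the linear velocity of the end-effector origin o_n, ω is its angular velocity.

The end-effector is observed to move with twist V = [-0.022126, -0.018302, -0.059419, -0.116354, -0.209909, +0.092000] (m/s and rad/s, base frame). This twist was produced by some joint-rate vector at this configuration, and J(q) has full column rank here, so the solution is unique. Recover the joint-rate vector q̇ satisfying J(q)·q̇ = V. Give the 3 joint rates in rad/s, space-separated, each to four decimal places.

0.2160 -0.1240 -0.2400

o_n = [-0.5831, 0.0294, 0.2750]
J₁: ẑ×o_n = [-0.0294, -0.5831, 0.0000], ω = ẑ
J2: z=[0.0000, 0.0000, 1.0000] o=[0.0270, -0.3088, 0.0000] → [-0.3382, -0.6101, 0.0000, 0.0000, 0.0000, 1.0000]
J3: z=[0.4848, 0.8746, 0.0000] o=[-0.3666, -0.0907, 0.0000] → [0.2405, -0.1333, 0.2476, 0.4848, 0.8746, 0.0000]
q̇ = J⁺·V = [0.2160, -0.1240, -0.2400]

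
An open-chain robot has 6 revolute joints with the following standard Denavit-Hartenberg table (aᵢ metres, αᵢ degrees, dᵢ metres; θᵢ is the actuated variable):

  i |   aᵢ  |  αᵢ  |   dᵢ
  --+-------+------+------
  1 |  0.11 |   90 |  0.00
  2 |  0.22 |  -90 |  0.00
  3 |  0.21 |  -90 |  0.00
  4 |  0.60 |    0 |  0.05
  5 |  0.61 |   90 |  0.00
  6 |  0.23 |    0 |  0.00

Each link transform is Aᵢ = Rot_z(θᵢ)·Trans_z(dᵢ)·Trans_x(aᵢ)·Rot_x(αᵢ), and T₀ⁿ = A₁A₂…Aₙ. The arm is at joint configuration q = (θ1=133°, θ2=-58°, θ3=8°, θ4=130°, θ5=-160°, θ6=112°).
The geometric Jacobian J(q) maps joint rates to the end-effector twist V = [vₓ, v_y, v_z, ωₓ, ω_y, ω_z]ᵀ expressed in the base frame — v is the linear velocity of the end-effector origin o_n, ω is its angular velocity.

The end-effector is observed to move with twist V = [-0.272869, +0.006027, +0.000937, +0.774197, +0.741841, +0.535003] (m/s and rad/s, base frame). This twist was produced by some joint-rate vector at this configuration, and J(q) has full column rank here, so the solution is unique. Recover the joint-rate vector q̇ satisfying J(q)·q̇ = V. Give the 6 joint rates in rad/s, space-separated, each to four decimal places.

0.7310 0.6250 0.0990 -0.4520 -0.0150 -0.2200

o_n = [-0.3454, -0.0686, -0.4937]
J₁: ẑ×o_n = [0.0686, -0.3454, 0.0000], ω = ẑ
J2: z=[0.7314, 0.6820, 0.0000] o=[-0.0750, 0.0804, 0.0000] → [-0.3367, 0.3611, 0.0754, 0.7314, 0.6820, 0.0000]
J3: z=[-0.5784, 0.6202, 0.5299] o=[-0.1545, 0.1657, -0.1866] → [-0.0663, -0.2788, 0.2539, -0.5784, 0.6202, 0.5299]
J4: z=[-0.6739, -0.7293, 0.1180] o=[-0.2511, 0.2264, -0.3629] → [0.1302, -0.0993, 0.1300, -0.6739, -0.7293, 0.1180]
J5: z=[-0.6739, -0.7293, 0.1180] o=[0.1584, -0.2066, -0.2767] → [0.1420, -0.2057, -0.4604, -0.6739, -0.7293, 0.1180]
J6: z=[-0.2710, 0.3927, 0.8788] o=[-0.2609, 0.1352, -0.5587] → [0.2046, -0.0566, 0.0884, -0.2710, 0.3927, 0.8788]
q̇ = J⁺·V = [0.7310, 0.6250, 0.0990, -0.4520, -0.0150, -0.2200]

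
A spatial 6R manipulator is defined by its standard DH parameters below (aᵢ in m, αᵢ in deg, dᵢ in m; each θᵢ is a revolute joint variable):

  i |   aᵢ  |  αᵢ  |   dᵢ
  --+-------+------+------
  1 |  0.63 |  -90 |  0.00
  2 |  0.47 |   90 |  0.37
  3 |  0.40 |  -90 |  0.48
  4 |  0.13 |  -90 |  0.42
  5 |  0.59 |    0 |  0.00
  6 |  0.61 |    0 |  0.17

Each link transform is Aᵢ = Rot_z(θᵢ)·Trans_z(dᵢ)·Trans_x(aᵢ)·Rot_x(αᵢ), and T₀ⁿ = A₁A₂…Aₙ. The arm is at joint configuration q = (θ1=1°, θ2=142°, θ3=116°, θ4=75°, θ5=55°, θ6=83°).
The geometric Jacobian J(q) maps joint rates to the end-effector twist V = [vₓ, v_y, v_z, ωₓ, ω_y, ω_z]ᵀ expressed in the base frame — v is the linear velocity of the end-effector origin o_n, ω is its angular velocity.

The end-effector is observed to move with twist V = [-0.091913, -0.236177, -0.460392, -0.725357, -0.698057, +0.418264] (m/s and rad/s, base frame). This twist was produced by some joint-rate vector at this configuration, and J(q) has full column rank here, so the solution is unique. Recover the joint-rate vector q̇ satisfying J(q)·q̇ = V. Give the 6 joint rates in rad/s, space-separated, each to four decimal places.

0.5320 0.5060 -0.0010 -0.0630 0.8970 0.5070

o_n = [0.2541, 0.7967, -0.8176]
J₁: ẑ×o_n = [-0.7967, 0.2541, 0.0000], ω = ẑ
J2: z=[-0.0175, 0.9998, 0.0000] o=[0.6299, 0.0110, 0.0000] → [-0.8175, -0.0143, 0.3620, -0.0175, 0.9998, 0.0000]
J3: z=[0.6156, 0.0107, -0.7880] o=[0.2531, 0.3745, -0.2894] → [0.3270, 0.3244, 0.2599, 0.6156, 0.0107, -0.7880]
J4: z=[0.7158, -0.4259, 0.5534] o=[0.6805, 0.7415, -0.5597] → [0.0794, -0.0513, -0.1421, 0.7158, -0.4259, 0.5534]
J5: z=[-0.4778, -0.8766, -0.0567] o=[0.9149, 0.5917, -0.2192] → [0.5362, -0.2484, -0.6772, -0.4778, -0.8766, -0.0567]
J6: z=[-0.4778, -0.8766, -0.0567] o=[0.3966, 0.8733, -0.2054] → [0.5324, -0.2844, -0.0883, -0.4778, -0.8766, -0.0567]
q̇ = J⁺·V = [0.5320, 0.5060, -0.0010, -0.0630, 0.8970, 0.5070]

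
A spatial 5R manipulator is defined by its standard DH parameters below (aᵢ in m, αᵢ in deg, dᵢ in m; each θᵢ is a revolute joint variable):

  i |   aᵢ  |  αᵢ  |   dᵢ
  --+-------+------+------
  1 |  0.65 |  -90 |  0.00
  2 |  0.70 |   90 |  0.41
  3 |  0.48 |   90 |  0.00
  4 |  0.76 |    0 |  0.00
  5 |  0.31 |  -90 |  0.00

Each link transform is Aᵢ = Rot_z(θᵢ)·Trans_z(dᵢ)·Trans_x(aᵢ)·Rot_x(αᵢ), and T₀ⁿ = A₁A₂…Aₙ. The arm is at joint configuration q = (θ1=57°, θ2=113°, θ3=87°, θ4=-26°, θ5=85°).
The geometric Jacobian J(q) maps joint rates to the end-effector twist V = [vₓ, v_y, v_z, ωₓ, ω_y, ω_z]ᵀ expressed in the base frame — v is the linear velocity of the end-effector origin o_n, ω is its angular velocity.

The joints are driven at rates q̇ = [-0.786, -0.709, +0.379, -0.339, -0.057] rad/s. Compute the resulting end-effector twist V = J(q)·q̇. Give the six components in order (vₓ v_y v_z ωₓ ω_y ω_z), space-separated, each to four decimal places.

1.1370 1.3701 0.3193 0.8514 0.0473 -0.5701

o_n = [-1.2952, 1.1837, -0.6817]
J₁: ẑ×o_n = [-1.1837, -1.2952, 0.0000], ω = ẑ
J2: z=[-0.8387, 0.5446, 0.0000] o=[0.3540, 0.5451, 0.0000] → [-0.3713, -0.5717, 0.3626, -0.8387, 0.5446, 0.0000]
J3: z=[0.5013, 0.7720, -0.3907] o=[-0.1388, 0.5391, -0.6444] → [0.2230, 0.4706, 1.2159, 0.5013, 0.7720, -0.3907]
J4: z=[-0.1686, -0.3557, -0.9192] o=[-0.5462, 0.7919, -0.6675] → [0.3653, 0.6861, -0.3325, -0.1686, -0.3557, -0.9192]
J5: z=[-0.1686, -0.3557, -0.9192] o=[-1.2929, 0.8945, -0.5702] → [0.3056, -0.0167, -0.0496, -0.1686, -0.3557, -0.9192]
V = J·q̇ = [1.1370, 1.3701, 0.3193, 0.8514, 0.0473, -0.5701]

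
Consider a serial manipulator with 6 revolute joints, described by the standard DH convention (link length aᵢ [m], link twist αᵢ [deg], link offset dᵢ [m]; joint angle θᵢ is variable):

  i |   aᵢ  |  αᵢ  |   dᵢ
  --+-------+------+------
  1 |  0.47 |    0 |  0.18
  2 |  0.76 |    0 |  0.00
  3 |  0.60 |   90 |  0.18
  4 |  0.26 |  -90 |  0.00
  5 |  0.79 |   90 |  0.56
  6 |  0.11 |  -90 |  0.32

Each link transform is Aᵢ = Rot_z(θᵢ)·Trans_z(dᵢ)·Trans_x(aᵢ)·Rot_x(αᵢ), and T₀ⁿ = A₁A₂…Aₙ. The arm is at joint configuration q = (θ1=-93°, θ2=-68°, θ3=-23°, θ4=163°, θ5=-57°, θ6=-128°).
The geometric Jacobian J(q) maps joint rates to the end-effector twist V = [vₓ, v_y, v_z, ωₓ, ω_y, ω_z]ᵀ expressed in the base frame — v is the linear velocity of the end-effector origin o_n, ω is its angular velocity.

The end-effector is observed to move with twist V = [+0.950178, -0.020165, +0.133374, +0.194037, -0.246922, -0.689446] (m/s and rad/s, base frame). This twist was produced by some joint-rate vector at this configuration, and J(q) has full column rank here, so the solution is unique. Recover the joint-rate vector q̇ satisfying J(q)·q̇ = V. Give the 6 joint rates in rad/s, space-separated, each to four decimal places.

o_n = [-0.7820, 0.0679, 0.0199]
J₁: ẑ×o_n = [-0.0679, -0.7820, 0.0000], ω = ẑ
J2: z=[0.0000, 0.0000, 1.0000] o=[-0.0246, -0.4694, 0.1800] → [-0.5372, -0.7574, 0.0000, 0.0000, 0.0000, 1.0000]
J3: z=[0.0000, 0.0000, 1.0000] o=[-0.7432, -0.7168, 0.1800] → [-0.7847, -0.0388, 0.0000, 0.0000, 0.0000, 1.0000]
J4: z=[0.0698, 0.9976, 0.0000] o=[-1.3417, -0.6749, 0.3600] → [-0.3392, 0.0237, -0.5066, 0.0698, 0.9976, 0.0000]
J5: z=[0.2917, -0.0204, -0.9563] o=[-1.0937, -0.6923, 0.4360] → [0.7354, -0.1767, 0.2281, 0.2917, -0.0204, -0.9563]
J6: z=[-0.7621, 0.5993, -0.2452] o=[-0.4737, -0.0715, 0.0263] → [0.0304, 0.0708, 0.0786, -0.7621, 0.5993, -0.2452]
q̇ = J⁺·V = [0.7570, -0.8260, -0.3670, -0.1500, 0.3040, -0.1520]

0.7570 -0.8260 -0.3670 -0.1500 0.3040 -0.1520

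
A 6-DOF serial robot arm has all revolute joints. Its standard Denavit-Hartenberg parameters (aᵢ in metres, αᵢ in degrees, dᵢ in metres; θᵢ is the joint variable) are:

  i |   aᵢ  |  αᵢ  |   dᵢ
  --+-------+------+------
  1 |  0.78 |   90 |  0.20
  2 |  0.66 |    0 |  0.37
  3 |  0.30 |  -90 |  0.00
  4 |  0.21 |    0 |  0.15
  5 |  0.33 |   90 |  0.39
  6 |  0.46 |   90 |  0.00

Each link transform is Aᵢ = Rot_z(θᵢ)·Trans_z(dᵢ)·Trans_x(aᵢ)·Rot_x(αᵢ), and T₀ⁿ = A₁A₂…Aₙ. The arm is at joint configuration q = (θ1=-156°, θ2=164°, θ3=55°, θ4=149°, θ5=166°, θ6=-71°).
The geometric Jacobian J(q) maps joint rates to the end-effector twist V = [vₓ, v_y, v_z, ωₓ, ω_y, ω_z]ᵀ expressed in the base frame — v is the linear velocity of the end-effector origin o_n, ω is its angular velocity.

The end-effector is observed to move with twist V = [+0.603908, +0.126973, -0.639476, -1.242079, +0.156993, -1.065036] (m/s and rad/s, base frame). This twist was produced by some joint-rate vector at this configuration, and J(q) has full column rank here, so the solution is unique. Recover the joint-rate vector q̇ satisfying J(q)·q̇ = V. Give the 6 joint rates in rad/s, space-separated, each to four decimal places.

o_n = [-0.1118, 0.6082, 0.0113]
J₁: ẑ×o_n = [-0.6082, -0.1118, 0.0000], ω = ẑ
J2: z=[-0.4067, 0.9135, 0.0000] o=[-0.7126, -0.3173, 0.2000] → [-0.1724, -0.0768, -0.9252, -0.4067, 0.9135, 0.0000]
J3: z=[-0.4067, 0.9135, 0.0000] o=[-0.2835, 0.2788, 0.3819] → [-0.3386, -0.1508, -0.2908, -0.4067, 0.9135, 0.0000]
J4: z=[-0.5749, -0.2560, -0.7771] o=[-0.0705, 0.3736, 0.1931] → [0.2288, -0.0724, -0.1454, -0.5749, -0.2560, -0.7771]
J5: z=[-0.5749, -0.2560, -0.7771] o=[-0.2405, 0.1795, 0.1898] → [0.3788, -0.2027, -0.2135, -0.5749, -0.2560, -0.7771]
J6: z=[-0.7896, 0.4225, 0.4450] o=[-0.3940, 0.3666, -0.2601] → [0.0072, 0.3398, -0.3099, -0.7896, 0.4225, 0.4450]
q̇ = J⁺·V = [-0.4730, 0.2960, -0.1070, 0.6880, 0.4460, 0.6500]

-0.4730 0.2960 -0.1070 0.6880 0.4460 0.6500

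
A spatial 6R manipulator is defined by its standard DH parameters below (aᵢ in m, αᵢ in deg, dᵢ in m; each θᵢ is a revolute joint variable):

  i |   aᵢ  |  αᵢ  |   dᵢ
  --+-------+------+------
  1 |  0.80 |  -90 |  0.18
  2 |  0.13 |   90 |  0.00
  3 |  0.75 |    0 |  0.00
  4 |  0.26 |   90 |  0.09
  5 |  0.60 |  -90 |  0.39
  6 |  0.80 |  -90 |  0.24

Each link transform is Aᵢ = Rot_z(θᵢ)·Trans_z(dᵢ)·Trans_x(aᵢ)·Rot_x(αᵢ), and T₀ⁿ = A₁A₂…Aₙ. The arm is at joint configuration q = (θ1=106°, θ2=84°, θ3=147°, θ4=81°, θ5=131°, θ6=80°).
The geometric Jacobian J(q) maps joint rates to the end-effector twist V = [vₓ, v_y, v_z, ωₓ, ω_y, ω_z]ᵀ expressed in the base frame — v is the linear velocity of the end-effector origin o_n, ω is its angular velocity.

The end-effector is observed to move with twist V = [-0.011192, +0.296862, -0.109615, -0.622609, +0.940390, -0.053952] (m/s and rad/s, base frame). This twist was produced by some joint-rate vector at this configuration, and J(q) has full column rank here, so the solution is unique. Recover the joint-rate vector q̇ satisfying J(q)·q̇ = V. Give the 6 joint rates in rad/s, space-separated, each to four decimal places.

o_n = [-0.7836, 1.1222, 0.1634]
J₁: ẑ×o_n = [-1.1222, -0.7836, 0.0000], ω = ẑ
J2: z=[-0.9613, -0.2756, 0.0000] o=[-0.2205, 0.7690, 0.1800] → [0.0046, -0.0160, -0.4947, -0.9613, -0.2756, 0.0000]
J3: z=[-0.2741, 0.9560, 0.1045] o=[-0.2243, 0.7821, 0.0507] → [0.0721, -0.0276, 0.4415, -0.2741, 0.9560, 0.1045]
J4: z=[-0.2741, 0.9560, 0.1045] o=[-0.5988, 0.6063, 0.6763] → [-0.5443, -0.1599, 0.0352, -0.2741, 0.9560, 0.1045]
J5: z=[-0.6218, -0.2591, 0.7391] o=[-0.4327, 0.7281, 0.8587] → [-0.1111, -0.6917, -0.3359, -0.6218, -0.2591, 0.7391]
J6: z=[-0.3738, -0.7310, -0.5708] o=[-1.0881, 1.0058, 0.9323] → [0.6286, -0.4613, 0.1791, -0.3738, -0.7310, -0.5708]
q̇ = J⁺·V = [-0.3760, 0.4700, 0.4180, 0.4800, 0.0670, -0.3130]

-0.3760 0.4700 0.4180 0.4800 0.0670 -0.3130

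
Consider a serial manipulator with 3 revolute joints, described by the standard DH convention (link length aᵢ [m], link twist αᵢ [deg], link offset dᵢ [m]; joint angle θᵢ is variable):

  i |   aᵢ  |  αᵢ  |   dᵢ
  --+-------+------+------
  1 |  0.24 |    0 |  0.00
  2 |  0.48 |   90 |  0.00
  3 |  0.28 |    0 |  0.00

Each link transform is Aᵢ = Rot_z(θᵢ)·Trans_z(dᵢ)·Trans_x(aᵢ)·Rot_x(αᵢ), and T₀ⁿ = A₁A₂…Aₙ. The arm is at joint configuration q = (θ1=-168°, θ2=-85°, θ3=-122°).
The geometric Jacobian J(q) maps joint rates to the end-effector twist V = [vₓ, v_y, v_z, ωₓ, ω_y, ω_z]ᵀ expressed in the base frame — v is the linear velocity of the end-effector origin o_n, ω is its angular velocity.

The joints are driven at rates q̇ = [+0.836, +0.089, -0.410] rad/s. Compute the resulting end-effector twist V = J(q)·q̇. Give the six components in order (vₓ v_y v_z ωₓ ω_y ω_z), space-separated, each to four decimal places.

o_n = [-0.3317, 0.2672, -0.2375]
J₁: ẑ×o_n = [-0.2672, -0.3317, 0.0000], ω = ẑ
J2: z=[0.0000, 0.0000, 1.0000] o=[-0.2348, -0.0499, 0.0000] → [-0.3171, -0.0970, 0.0000, 0.0000, 0.0000, 1.0000]
J3: z=[0.9563, 0.2924, 0.0000] o=[-0.3751, 0.4091, 0.0000] → [-0.0694, 0.2271, -0.1484, 0.9563, 0.2924, 0.0000]
V = J·q̇ = [-0.2232, -0.3790, 0.0608, -0.3921, -0.1199, 0.9250]

-0.2232 -0.3790 0.0608 -0.3921 -0.1199 0.9250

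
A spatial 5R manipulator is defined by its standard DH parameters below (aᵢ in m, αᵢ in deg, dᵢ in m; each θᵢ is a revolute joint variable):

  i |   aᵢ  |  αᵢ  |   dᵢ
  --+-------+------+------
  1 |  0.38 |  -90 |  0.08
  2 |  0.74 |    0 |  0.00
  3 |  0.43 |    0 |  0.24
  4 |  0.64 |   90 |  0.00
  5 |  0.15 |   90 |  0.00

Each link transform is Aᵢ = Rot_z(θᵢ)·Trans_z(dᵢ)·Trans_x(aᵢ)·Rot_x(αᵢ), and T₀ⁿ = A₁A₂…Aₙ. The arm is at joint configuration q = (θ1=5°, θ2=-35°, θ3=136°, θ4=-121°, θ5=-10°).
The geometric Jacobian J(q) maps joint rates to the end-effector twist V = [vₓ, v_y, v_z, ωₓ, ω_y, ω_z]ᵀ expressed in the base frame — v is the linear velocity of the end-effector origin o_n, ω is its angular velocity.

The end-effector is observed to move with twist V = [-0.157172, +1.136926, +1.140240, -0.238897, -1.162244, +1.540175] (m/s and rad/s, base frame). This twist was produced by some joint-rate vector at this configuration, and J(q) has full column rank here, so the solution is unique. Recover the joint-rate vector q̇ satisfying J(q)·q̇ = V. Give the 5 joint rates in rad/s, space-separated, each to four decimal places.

0.6080 -0.6850 -0.8440 0.3920 0.9920

o_n = [1.6194, 0.3565, 0.3518]
J₁: ẑ×o_n = [-0.3565, 1.6194, 0.0000], ω = ẑ
J2: z=[-0.0872, 0.9962, 0.0000] o=[0.3786, 0.0331, 0.0800] → [0.2707, 0.0237, -1.2643, -0.0872, 0.9962, 0.0000]
J3: z=[-0.0872, 0.9962, 0.0000] o=[0.9824, 0.0860, 0.5044] → [-0.1521, -0.0133, -0.6582, -0.0872, 0.9962, 0.0000]
J4: z=[-0.0872, 0.9962, 0.0000] o=[0.8798, 0.3179, 0.0823] → [0.2684, 0.0235, -0.7402, -0.0872, 0.9962, 0.0000]
J5: z=[-0.3407, -0.0298, 0.9397] o=[1.4789, 0.3703, 0.3012] → [0.0115, 0.1493, 0.0089, -0.3407, -0.0298, 0.9397]
q̇ = J⁺·V = [0.6080, -0.6850, -0.8440, 0.3920, 0.9920]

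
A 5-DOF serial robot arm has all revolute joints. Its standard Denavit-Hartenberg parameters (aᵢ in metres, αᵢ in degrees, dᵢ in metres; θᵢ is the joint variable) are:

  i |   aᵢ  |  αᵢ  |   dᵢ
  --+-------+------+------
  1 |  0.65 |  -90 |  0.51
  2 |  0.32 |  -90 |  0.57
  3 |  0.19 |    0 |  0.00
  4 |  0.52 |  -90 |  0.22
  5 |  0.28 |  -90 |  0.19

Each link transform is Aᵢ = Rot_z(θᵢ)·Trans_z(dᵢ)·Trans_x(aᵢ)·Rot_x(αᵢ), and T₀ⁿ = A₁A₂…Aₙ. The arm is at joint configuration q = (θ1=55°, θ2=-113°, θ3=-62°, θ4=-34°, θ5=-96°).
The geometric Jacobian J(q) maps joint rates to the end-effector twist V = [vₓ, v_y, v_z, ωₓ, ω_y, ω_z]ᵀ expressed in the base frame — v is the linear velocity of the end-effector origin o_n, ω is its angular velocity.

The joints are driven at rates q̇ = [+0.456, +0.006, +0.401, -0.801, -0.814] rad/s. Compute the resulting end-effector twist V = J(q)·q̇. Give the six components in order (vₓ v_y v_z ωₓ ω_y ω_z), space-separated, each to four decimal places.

o_n = [-0.5069, 1.4478, 1.2082]
J₁: ẑ×o_n = [-1.4478, -0.5069, 0.0000], ω = ẑ
J2: z=[-0.8192, 0.5736, 0.0000] o=[0.3728, 0.5324, 0.5100] → [0.4004, 0.5719, -0.2452, -0.8192, 0.5736, 0.0000]
J3: z=[0.5280, 0.7540, 0.3907] o=[-0.1658, 0.7570, 0.8046] → [0.0344, -0.3464, 0.6220, 0.5280, 0.7540, 0.3907]
J4: z=[0.5280, 0.7540, 0.3907] o=[-0.3232, 0.8246, 0.8867] → [-0.0011, -0.2415, 0.4675, 0.5280, 0.7540, 0.3907]
J5: z=[-0.3085, -0.2584, 0.9155] o=[-0.6185, 1.3045, 0.9226] → [-0.2049, 0.1902, -0.0154, -0.3085, -0.2584, 0.9155]
V = J·q̇ = [-0.4764, -0.3280, -0.1141, 0.0350, -0.0879, -0.4455]

-0.4764 -0.3280 -0.1141 0.0350 -0.0879 -0.4455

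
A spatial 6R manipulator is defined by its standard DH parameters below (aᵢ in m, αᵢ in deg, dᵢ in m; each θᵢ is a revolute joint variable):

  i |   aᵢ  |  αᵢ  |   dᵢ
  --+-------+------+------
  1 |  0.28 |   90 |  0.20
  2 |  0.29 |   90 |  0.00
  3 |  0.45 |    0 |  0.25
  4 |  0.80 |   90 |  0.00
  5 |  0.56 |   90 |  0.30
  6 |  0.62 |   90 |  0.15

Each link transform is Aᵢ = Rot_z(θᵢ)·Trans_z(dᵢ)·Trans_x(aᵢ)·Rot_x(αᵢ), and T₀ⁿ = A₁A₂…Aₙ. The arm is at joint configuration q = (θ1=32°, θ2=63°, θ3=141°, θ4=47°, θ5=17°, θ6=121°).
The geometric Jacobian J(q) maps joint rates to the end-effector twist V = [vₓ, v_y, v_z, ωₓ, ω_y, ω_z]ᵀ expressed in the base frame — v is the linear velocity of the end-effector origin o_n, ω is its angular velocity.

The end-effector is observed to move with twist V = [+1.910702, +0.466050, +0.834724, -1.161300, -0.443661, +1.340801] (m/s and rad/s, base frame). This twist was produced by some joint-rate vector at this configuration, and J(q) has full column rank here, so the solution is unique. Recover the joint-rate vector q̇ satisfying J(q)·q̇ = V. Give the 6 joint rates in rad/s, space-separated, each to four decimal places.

o_n = [0.4013, -0.8778, -0.9843]
J₁: ẑ×o_n = [0.8778, 0.4013, -0.0000], ω = ẑ
J2: z=[0.5299, -0.8480, 0.0000] o=[0.2375, 0.1484, 0.2000] → [1.0043, 0.6276, -0.4049, 0.5299, -0.8480, 0.0000]
J3: z=[0.7556, 0.4722, -0.4540] o=[0.3491, 0.2181, 0.4584] → [-1.1787, 1.0664, -0.8528, 0.7556, 0.4722, -0.4540]
J4: z=[0.7556, 0.4722, -0.4540] o=[0.5534, 0.0119, 0.0333] → [-0.8844, 0.8380, -0.6004, 0.7556, 0.4722, -0.4540]
J5: z=[0.4712, -0.8733, -0.1240] o=[0.1894, -0.0843, -0.6726] → [0.1738, 0.1206, -0.1889, 0.4712, -0.8733, -0.1240]
J6: z=[-0.8556, -0.4867, 0.1762] o=[0.2108, -0.3333, -1.2566] → [-0.0366, 0.2666, 0.5586, -0.8556, -0.4867, 0.1762]
q̇ = J⁺·V = [0.8750, 0.7710, -0.7800, 0.3910, -0.9810, 0.9510]

0.8750 0.7710 -0.7800 0.3910 -0.9810 0.9510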